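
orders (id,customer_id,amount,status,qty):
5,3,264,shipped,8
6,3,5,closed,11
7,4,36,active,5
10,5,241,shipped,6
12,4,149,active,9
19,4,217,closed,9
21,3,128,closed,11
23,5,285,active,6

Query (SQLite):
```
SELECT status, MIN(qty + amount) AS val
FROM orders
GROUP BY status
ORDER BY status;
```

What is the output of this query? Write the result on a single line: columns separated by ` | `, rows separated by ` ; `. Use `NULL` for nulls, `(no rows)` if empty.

active | 41 ; closed | 16 ; shipped | 247

For each row compute qty + amount.
Group by status; take MIN of the expression per group.
  active: ids {7, 12, 23} → MIN(qty + amount)=41
  closed: ids {6, 19, 21} → MIN(qty + amount)=16
  shipped: ids {5, 10} → MIN(qty + amount)=247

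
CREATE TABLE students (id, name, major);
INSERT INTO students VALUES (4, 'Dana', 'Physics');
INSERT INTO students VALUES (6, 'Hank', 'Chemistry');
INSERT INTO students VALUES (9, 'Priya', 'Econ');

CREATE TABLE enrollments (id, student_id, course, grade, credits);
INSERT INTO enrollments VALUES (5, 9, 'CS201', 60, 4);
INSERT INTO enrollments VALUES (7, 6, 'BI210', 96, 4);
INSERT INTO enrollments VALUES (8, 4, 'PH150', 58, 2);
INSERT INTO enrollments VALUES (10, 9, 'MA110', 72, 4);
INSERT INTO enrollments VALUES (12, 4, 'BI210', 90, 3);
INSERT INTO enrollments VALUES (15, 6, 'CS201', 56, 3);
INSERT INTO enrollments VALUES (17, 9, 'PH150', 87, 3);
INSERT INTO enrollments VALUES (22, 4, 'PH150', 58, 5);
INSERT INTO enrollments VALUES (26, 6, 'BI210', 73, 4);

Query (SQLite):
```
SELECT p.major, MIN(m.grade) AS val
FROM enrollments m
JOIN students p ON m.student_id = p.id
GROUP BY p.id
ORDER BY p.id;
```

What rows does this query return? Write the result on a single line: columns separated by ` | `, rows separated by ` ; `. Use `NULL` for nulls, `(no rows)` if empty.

Physics | 58 ; Chemistry | 56 ; Econ | 60

Join each enrollments row to its students via student_id.
Group joined rows by students.id; compute MIN(m.grade) per group.
  4: ids {8, 12, 22} → MIN(m.grade)=58
  6: ids {7, 15, 26} → MIN(m.grade)=56
  9: ids {5, 10, 17} → MIN(m.grade)=60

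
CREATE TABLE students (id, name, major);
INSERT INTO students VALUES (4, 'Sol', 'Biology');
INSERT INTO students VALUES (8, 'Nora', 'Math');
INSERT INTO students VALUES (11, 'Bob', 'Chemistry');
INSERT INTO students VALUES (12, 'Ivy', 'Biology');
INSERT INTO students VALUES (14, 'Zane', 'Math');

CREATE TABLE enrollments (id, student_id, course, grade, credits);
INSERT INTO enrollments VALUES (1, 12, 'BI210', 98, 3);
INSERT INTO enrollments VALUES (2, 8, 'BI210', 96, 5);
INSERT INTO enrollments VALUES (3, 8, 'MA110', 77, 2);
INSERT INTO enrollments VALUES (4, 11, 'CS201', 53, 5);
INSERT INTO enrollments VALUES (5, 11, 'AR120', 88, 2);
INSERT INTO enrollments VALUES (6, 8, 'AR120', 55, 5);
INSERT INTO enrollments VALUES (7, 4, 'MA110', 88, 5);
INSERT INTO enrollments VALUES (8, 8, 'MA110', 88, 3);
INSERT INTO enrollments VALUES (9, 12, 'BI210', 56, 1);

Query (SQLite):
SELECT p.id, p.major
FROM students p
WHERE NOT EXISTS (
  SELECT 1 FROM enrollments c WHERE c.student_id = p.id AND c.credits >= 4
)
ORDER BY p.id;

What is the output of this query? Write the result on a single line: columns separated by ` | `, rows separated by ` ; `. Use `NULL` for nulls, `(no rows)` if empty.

12 | Biology ; 14 | Math

For each students row, check whether any enrollments with matching student_id has credits >= 4.
Keep rows where that is false.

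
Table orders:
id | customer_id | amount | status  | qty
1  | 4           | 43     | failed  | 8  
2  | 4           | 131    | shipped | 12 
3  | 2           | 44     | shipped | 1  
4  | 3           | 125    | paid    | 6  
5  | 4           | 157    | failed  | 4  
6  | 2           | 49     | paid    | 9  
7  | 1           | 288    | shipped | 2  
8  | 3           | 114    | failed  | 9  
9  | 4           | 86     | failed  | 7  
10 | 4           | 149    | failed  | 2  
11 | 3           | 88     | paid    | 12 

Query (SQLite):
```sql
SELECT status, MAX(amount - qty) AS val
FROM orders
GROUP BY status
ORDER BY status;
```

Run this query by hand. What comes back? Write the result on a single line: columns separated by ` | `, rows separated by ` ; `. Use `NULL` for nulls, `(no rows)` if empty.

For each row compute amount - qty.
Group by status; take MAX of the expression per group.
  failed: ids {1, 5, 8, 9, 10} → MAX(amount - qty)=153
  paid: ids {4, 6, 11} → MAX(amount - qty)=119
  shipped: ids {2, 3, 7} → MAX(amount - qty)=286

failed | 153 ; paid | 119 ; shipped | 286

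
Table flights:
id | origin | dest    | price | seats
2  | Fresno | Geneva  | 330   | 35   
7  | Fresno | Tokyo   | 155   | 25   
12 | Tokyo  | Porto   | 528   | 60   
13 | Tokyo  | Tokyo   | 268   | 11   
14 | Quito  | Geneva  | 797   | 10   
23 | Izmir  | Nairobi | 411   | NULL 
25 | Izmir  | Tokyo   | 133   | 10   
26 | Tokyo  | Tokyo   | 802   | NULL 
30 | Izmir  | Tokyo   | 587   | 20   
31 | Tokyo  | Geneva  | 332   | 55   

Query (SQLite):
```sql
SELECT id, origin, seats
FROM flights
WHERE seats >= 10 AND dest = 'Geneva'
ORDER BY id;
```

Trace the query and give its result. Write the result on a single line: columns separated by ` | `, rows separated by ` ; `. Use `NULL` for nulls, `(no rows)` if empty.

seats >= 10: ids {2, 7, 12, 13, 14, 25, 30, 31}
dest = 'Geneva': ids {2, 14, 31}
Combine with AND.

2 | Fresno | 35 ; 14 | Quito | 10 ; 31 | Tokyo | 55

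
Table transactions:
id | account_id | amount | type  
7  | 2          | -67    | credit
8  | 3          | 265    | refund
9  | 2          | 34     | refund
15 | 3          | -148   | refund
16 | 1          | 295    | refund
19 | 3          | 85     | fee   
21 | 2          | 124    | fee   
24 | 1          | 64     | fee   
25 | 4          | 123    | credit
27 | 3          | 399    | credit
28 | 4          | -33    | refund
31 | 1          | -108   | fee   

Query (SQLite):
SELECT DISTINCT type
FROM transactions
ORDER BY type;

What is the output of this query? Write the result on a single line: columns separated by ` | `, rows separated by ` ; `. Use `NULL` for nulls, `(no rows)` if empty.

Collect distinct type values from transactions.

credit ; fee ; refund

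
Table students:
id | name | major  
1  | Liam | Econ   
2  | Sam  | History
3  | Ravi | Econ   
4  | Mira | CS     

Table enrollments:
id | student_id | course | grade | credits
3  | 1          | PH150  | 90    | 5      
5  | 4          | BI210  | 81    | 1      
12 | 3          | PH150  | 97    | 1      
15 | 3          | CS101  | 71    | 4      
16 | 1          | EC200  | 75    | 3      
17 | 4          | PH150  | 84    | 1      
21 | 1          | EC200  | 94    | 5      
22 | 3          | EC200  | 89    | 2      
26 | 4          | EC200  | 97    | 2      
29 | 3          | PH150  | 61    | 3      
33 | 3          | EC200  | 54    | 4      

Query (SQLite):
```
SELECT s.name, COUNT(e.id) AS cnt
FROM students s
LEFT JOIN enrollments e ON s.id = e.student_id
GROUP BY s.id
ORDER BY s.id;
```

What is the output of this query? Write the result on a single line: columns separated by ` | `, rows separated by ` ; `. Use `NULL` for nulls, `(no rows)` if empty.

LEFT JOIN keeps every students row; unmatched ones get NULL for enrollments columns.
Group by students.id and compute COUNT(e.id). COUNT(col) of an all-NULL group is 0.
  1: ids {3, 16, 21} → COUNT(e.id)=3
  2: ids {—} → COUNT(e.id)=0
  3: ids {12, 15, 22, 29, 33} → COUNT(e.id)=5
  4: ids {5, 17, 26} → COUNT(e.id)=3

Liam | 3 ; Sam | 0 ; Ravi | 5 ; Mira | 3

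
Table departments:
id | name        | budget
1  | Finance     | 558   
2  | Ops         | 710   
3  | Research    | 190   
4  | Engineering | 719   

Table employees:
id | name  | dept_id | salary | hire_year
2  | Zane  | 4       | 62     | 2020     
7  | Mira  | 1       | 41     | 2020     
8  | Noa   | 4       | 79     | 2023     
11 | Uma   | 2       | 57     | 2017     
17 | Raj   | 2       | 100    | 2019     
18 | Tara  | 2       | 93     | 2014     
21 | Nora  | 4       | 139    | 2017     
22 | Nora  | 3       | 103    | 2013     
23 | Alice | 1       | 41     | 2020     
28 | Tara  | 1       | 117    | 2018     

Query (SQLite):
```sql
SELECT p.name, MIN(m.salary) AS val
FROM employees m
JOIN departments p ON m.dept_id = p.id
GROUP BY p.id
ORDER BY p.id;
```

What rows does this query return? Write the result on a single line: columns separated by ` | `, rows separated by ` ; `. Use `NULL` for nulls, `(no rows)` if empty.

Finance | 41 ; Ops | 57 ; Research | 103 ; Engineering | 62

Join each employees row to its departments via dept_id.
Group joined rows by departments.id; compute MIN(m.salary) per group.
  1: ids {7, 23, 28} → MIN(m.salary)=41
  2: ids {11, 17, 18} → MIN(m.salary)=57
  3: ids {22} → MIN(m.salary)=103
  4: ids {2, 8, 21} → MIN(m.salary)=62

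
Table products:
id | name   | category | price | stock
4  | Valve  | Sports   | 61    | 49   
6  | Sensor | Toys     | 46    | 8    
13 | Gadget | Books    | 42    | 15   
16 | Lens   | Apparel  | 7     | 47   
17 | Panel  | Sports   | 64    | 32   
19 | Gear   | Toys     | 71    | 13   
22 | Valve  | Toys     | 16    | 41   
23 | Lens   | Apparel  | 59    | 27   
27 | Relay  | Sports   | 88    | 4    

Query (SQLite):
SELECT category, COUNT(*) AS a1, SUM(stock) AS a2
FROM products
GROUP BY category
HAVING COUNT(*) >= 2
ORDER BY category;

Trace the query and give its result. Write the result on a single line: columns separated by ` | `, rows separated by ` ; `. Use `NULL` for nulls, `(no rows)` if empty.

Apparel | 2 | 74 ; Sports | 3 | 85 ; Toys | 3 | 62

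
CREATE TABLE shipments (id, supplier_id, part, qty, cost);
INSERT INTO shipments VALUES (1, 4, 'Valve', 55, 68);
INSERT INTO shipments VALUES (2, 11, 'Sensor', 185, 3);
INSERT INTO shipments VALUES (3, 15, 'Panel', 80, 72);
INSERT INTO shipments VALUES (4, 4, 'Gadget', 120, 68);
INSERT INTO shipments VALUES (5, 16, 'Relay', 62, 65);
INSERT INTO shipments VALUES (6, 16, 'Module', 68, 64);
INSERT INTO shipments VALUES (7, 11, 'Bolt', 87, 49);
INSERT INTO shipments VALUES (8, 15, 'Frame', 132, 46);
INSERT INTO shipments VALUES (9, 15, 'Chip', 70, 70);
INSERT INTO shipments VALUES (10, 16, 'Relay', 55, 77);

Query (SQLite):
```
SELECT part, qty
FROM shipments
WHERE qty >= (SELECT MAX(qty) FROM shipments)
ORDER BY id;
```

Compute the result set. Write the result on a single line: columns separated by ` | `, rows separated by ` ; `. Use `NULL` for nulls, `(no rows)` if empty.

Scalar subquery: MAX(qty) over all shipments rows = 185.
Keep rows where qty >= that value.

Sensor | 185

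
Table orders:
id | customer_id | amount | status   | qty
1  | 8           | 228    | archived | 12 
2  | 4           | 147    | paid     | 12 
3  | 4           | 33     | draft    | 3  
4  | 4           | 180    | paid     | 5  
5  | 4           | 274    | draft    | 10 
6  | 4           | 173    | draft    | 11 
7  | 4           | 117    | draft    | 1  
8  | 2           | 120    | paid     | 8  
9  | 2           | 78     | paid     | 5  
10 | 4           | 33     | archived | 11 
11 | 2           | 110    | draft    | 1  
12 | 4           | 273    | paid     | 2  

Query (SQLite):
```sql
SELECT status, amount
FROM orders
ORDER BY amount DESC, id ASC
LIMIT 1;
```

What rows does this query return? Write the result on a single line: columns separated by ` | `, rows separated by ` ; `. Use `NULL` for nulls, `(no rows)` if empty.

Sort by amount desc, tiebreak id asc: (274, id=5), (273, id=12), (228, id=1), (180, id=4) …. Take first 1.

draft | 274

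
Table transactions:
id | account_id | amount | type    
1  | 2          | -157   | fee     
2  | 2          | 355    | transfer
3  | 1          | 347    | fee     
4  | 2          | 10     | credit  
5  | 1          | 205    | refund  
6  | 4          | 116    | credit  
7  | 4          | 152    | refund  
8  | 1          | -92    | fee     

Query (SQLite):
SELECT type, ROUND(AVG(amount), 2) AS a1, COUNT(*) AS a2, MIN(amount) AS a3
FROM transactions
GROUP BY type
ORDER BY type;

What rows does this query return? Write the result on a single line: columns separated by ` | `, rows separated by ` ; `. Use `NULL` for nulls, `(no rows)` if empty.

credit | 63 | 2 | 10 ; fee | 32.67 | 3 | -157 ; refund | 178.5 | 2 | 152 ; transfer | 355 | 1 | 355

Group transactions by type.
Per group compute: ROUND(AVG(amount), 2), COUNT(*), MIN(amount).
  credit: ids {4, 6} → ROUND(AVG(amount), 2)=63, COUNT(*)=2, MIN(amount)=10
  fee: ids {1, 3, 8} → ROUND(AVG(amount), 2)=32.67, COUNT(*)=3, MIN(amount)=-157
  refund: ids {5, 7} → ROUND(AVG(amount), 2)=178.5, COUNT(*)=2, MIN(amount)=152
  transfer: ids {2} → ROUND(AVG(amount), 2)=355, COUNT(*)=1, MIN(amount)=355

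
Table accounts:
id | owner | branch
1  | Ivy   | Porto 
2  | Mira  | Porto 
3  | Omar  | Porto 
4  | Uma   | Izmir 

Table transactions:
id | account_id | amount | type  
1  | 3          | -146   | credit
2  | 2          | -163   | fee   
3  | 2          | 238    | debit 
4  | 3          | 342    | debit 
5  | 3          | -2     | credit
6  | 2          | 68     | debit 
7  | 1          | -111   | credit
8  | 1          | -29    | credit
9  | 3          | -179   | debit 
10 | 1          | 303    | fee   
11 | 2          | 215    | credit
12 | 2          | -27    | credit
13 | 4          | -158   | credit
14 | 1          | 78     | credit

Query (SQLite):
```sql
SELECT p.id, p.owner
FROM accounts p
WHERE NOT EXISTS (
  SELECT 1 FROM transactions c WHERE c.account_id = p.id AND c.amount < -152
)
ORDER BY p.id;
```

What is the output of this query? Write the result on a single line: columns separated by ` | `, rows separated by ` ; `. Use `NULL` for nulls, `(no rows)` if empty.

For each accounts row, check whether any transactions with matching account_id has amount < -152.
Keep rows where that is false.

1 | Ivy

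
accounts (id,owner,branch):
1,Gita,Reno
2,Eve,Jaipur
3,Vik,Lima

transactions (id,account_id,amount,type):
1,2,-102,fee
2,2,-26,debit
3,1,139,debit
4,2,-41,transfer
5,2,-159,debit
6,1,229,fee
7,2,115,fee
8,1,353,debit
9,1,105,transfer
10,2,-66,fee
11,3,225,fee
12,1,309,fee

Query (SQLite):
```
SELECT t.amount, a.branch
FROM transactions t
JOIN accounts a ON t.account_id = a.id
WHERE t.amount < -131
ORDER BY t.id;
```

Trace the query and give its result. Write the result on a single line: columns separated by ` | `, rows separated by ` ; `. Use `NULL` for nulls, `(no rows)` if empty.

-159 | Jaipur

Each transactions row matches the accounts row where account_id = accounts.id.
Then keep rows with t.amount < -131.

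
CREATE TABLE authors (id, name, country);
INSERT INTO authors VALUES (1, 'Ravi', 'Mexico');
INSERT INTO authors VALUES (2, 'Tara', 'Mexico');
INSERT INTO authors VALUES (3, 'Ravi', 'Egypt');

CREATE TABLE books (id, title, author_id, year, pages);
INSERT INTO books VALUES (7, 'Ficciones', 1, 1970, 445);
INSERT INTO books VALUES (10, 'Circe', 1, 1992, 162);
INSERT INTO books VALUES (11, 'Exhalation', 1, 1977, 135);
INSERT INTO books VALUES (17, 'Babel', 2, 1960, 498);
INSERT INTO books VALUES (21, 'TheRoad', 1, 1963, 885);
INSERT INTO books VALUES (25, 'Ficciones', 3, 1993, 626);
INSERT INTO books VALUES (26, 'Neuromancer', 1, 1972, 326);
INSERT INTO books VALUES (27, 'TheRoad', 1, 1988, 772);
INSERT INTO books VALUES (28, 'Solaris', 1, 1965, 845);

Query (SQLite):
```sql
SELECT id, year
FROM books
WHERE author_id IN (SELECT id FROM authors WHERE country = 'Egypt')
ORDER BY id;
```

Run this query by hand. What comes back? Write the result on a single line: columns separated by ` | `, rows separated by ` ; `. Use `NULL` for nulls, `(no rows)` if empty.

25 | 1993

Inner query: authors.id where country = 'Egypt'.
Outer: keep books rows whose author_id is in that set.
Inner query → {3}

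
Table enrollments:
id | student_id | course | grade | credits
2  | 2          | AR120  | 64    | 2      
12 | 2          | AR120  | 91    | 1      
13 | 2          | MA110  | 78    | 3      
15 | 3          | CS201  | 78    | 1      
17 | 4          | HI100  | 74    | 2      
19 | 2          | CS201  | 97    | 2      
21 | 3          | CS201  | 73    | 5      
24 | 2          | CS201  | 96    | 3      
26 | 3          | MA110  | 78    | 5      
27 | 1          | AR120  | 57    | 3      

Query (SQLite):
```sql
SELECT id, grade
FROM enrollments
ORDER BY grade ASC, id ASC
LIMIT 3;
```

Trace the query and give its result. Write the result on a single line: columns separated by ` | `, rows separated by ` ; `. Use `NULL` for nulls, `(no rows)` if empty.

Sort by grade asc, tiebreak id asc: (57, id=27), (64, id=2), (73, id=21), (74, id=17), (78, id=13), (78, id=15) …. Take first 3.

27 | 57 ; 2 | 64 ; 21 | 73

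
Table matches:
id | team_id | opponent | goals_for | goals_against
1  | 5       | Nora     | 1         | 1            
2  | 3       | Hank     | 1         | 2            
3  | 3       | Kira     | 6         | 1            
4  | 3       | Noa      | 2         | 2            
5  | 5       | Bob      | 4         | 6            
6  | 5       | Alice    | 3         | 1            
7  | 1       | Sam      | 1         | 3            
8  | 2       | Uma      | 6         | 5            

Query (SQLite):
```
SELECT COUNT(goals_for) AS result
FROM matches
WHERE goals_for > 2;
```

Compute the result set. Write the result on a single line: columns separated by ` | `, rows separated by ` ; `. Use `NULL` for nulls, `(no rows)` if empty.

4

Rows where goals_for > 2 → goals_for values: [6, 4, 3, 6].
COUNT(goals_for) counts non-NULL values → 4.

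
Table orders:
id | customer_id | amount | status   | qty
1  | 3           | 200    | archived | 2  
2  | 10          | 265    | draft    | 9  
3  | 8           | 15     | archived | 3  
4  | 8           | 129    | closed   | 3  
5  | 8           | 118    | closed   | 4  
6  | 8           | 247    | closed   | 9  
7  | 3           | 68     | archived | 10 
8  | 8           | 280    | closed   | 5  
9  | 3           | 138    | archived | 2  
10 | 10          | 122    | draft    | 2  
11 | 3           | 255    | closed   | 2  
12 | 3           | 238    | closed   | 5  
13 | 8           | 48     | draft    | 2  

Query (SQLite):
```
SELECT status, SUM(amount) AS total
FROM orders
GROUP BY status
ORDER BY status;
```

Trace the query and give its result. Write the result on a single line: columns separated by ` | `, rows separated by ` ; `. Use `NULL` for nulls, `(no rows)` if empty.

Partition orders by status; compute SUM(amount) within each group.
  archived: ids {1, 3, 7, 9} → SUM(amount)=421
  closed: ids {4, 5, 6, 8, 11, 12} → SUM(amount)=1267
  draft: ids {2, 10, 13} → SUM(amount)=435

archived | 421 ; closed | 1267 ; draft | 435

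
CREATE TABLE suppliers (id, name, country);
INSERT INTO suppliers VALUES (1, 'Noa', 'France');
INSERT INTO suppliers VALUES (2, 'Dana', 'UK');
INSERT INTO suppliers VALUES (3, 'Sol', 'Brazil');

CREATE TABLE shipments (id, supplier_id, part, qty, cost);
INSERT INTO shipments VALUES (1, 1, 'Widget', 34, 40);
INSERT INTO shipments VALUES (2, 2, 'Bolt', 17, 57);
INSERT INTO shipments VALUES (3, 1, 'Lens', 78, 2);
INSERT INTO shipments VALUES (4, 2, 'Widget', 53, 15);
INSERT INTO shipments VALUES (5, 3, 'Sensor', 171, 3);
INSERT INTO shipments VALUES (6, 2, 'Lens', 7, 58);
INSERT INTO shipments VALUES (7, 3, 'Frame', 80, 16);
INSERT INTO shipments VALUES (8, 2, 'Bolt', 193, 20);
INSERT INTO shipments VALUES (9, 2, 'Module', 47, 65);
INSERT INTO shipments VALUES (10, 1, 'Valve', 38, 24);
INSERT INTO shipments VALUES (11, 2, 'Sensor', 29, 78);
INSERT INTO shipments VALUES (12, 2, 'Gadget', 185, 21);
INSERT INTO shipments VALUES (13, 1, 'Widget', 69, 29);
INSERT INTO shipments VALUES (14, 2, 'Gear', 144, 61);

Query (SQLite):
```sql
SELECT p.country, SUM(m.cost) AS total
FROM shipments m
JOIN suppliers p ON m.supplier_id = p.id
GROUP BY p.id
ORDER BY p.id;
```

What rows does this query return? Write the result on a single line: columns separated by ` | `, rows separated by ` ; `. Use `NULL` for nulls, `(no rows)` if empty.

Join each shipments row to its suppliers via supplier_id.
Group joined rows by suppliers.id; compute SUM(m.cost) per group.
  1: ids {1, 3, 10, 13} → SUM(m.cost)=95
  2: ids {2, 4, 6, 8, 9, 11, 12, 14} → SUM(m.cost)=375
  3: ids {5, 7} → SUM(m.cost)=19

France | 95 ; UK | 375 ; Brazil | 19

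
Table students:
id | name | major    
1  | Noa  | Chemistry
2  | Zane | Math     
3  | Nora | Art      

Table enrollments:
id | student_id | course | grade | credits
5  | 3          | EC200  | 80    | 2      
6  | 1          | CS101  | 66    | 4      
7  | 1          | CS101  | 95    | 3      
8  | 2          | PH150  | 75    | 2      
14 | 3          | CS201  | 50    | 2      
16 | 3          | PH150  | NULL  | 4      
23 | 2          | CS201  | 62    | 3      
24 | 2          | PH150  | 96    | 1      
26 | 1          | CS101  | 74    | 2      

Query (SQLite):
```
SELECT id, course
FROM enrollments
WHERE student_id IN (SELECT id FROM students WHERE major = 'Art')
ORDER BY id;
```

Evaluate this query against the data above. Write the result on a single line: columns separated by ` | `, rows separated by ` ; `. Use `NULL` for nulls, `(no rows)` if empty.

Inner query: students.id where major = 'Art'.
Outer: keep enrollments rows whose student_id is in that set.
Inner query → {3}

5 | EC200 ; 14 | CS201 ; 16 | PH150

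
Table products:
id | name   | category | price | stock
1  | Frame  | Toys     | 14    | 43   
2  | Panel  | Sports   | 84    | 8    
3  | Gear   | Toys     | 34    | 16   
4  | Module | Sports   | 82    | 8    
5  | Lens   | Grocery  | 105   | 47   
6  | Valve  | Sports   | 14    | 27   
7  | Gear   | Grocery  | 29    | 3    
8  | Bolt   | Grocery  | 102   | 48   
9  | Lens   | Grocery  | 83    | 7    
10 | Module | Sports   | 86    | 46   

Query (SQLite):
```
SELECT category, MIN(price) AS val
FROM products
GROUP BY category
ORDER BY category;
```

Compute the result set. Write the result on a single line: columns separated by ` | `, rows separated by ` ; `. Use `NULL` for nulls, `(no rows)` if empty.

Grocery | 29 ; Sports | 14 ; Toys | 14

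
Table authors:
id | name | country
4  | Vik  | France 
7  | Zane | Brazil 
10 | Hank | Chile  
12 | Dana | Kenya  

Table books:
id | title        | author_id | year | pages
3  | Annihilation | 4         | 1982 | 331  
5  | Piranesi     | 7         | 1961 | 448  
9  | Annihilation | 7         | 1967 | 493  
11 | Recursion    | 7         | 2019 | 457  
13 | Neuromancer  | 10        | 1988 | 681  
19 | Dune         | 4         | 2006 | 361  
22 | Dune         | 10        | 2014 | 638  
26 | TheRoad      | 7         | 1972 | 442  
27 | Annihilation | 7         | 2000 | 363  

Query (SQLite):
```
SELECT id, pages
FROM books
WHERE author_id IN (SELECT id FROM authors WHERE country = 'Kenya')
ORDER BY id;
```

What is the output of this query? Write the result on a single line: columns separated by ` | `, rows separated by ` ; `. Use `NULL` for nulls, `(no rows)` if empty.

Inner query: authors.id where country = 'Kenya'.
Outer: keep books rows whose author_id is in that set.
Inner query → {12}

(no rows)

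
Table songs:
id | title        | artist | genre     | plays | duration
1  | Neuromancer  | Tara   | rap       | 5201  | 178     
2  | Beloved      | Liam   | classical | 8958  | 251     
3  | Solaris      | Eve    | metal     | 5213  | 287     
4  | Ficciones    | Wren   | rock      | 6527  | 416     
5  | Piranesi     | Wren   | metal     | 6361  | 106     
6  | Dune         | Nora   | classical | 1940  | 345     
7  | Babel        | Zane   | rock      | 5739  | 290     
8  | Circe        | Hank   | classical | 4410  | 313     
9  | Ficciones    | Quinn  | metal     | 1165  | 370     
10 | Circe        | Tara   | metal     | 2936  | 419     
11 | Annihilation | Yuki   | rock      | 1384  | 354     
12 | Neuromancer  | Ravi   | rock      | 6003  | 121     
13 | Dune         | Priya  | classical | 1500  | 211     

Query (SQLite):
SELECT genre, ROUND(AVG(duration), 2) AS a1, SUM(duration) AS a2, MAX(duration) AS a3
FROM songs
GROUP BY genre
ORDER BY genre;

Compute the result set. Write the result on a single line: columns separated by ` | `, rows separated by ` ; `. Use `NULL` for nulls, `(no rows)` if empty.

classical | 280 | 1120 | 345 ; metal | 295.5 | 1182 | 419 ; rap | 178 | 178 | 178 ; rock | 295.25 | 1181 | 416

Group songs by genre.
Per group compute: ROUND(AVG(duration), 2), SUM(duration), MAX(duration).
  classical: ids {2, 6, 8, 13} → ROUND(AVG(duration), 2)=280, SUM(duration)=1120, MAX(duration)=345
  metal: ids {3, 5, 9, 10} → ROUND(AVG(duration), 2)=295.5, SUM(duration)=1182, MAX(duration)=419
  rap: ids {1} → ROUND(AVG(duration), 2)=178, SUM(duration)=178, MAX(duration)=178
  rock: ids {4, 7, 11, 12} → ROUND(AVG(duration), 2)=295.25, SUM(duration)=1181, MAX(duration)=416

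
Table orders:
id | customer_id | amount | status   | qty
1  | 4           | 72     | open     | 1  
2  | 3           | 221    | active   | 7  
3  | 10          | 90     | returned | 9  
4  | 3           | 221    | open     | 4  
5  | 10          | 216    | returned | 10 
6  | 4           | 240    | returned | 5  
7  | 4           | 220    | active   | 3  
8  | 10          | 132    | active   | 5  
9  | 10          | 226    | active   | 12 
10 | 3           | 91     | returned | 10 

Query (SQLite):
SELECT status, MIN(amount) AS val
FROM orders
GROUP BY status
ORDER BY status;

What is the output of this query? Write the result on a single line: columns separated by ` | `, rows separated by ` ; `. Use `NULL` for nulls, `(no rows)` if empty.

active | 132 ; open | 72 ; returned | 90

Partition orders by status; compute MIN(amount) within each group.
  active: ids {2, 7, 8, 9} → MIN(amount)=132
  open: ids {1, 4} → MIN(amount)=72
  returned: ids {3, 5, 6, 10} → MIN(amount)=90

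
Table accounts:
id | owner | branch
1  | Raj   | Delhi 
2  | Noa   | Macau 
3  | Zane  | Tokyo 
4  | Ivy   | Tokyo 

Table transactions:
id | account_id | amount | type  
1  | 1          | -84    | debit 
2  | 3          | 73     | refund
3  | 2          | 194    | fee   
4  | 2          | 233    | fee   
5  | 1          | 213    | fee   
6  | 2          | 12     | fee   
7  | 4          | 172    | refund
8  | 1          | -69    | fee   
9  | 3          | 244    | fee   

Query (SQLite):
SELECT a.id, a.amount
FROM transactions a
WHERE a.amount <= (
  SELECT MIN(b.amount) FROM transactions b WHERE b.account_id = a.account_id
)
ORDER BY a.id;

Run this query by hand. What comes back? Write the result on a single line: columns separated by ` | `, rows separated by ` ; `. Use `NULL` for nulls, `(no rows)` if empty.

For each transactions row a, compute MIN(amount) over rows sharing a.account_id.
Keep row a if a.amount <= that per-group MIN.
  account_id=1: MIN(amount) = -84
  account_id=2: MIN(amount) = 12
  account_id=3: MIN(amount) = 73
  account_id=4: MIN(amount) = 172

1 | -84 ; 2 | 73 ; 6 | 12 ; 7 | 172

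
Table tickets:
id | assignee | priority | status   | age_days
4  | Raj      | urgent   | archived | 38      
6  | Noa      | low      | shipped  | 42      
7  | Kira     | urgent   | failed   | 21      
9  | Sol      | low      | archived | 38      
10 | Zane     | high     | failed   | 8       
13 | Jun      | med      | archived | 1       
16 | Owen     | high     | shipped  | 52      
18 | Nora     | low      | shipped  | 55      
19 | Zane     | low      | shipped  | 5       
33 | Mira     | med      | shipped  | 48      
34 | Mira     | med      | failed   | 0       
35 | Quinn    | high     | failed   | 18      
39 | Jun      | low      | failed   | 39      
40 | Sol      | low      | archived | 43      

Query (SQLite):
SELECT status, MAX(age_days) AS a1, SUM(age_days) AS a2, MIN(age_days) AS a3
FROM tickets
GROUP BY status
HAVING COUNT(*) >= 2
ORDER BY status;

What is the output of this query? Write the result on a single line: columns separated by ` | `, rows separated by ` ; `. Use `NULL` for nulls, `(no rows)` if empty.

Group tickets by status.
Per group compute: MAX(age_days), SUM(age_days), MIN(age_days).
HAVING: drop groups with fewer than 2 rows.
  archived: ids {4, 9, 13, 40} → MAX(age_days)=43, SUM(age_days)=120, MIN(age_days)=1
  failed: ids {7, 10, 34, 35, 39} → MAX(age_days)=39, SUM(age_days)=86, MIN(age_days)=0
  shipped: ids {6, 16, 18, 19, 33} → MAX(age_days)=55, SUM(age_days)=202, MIN(age_days)=5

archived | 43 | 120 | 1 ; failed | 39 | 86 | 0 ; shipped | 55 | 202 | 5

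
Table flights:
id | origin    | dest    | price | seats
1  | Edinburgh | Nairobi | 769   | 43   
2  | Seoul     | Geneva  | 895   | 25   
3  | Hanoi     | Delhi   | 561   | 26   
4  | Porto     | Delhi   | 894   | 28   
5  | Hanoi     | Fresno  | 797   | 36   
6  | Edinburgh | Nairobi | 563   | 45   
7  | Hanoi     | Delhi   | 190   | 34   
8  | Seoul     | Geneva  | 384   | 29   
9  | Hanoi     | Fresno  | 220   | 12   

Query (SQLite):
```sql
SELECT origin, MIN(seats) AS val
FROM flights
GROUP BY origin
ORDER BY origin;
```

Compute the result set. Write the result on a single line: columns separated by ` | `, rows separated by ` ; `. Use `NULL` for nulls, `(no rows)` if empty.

Edinburgh | 43 ; Hanoi | 12 ; Porto | 28 ; Seoul | 25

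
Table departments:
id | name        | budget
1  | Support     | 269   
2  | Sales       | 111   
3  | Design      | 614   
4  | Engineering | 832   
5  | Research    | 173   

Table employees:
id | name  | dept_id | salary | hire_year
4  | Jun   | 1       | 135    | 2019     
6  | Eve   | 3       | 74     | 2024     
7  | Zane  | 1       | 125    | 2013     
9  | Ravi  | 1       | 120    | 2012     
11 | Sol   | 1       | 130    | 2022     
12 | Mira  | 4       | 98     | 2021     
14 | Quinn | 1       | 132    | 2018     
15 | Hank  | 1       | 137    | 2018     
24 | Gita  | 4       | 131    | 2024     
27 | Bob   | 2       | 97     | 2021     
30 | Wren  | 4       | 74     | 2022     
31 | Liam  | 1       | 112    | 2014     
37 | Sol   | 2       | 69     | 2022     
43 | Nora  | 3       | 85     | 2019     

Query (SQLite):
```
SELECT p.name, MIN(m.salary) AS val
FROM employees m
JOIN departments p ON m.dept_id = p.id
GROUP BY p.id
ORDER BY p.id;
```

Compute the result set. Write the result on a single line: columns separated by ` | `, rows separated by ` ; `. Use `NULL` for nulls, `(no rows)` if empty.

Join each employees row to its departments via dept_id.
Group joined rows by departments.id; compute MIN(m.salary) per group.
  1: ids {4, 7, 9, 11, 14, 15, 31} → MIN(m.salary)=112
  2: ids {27, 37} → MIN(m.salary)=69
  3: ids {6, 43} → MIN(m.salary)=74
  4: ids {12, 24, 30} → MIN(m.salary)=74

Support | 112 ; Sales | 69 ; Design | 74 ; Engineering | 74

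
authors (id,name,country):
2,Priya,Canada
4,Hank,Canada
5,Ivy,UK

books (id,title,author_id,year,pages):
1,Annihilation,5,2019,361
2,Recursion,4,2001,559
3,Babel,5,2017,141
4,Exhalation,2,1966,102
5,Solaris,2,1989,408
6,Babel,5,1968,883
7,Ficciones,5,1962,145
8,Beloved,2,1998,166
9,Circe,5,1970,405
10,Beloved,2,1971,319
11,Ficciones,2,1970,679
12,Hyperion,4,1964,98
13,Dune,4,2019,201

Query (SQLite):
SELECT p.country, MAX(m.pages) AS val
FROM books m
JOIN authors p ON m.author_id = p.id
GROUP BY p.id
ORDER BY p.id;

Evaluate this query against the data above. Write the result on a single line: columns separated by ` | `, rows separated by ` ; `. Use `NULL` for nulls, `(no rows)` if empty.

Join each books row to its authors via author_id.
Group joined rows by authors.id; compute MAX(m.pages) per group.
  2: ids {4, 5, 8, 10, 11} → MAX(m.pages)=679
  4: ids {2, 12, 13} → MAX(m.pages)=559
  5: ids {1, 3, 6, 7, 9} → MAX(m.pages)=883

Canada | 679 ; Canada | 559 ; UK | 883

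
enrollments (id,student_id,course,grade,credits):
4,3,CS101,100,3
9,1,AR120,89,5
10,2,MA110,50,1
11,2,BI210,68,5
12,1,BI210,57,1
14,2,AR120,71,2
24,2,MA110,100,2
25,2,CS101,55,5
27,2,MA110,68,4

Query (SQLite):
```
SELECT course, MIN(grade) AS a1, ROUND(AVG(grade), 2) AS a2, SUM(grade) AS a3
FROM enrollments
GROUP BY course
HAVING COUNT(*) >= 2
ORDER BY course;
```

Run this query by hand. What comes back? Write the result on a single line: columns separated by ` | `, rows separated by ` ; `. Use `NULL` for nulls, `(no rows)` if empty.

AR120 | 71 | 80 | 160 ; BI210 | 57 | 62.5 | 125 ; CS101 | 55 | 77.5 | 155 ; MA110 | 50 | 72.67 | 218

Group enrollments by course.
Per group compute: MIN(grade), ROUND(AVG(grade), 2), SUM(grade).
HAVING: drop groups with fewer than 2 rows.
  AR120: ids {9, 14} → MIN(grade)=71, ROUND(AVG(grade), 2)=80, SUM(grade)=160
  BI210: ids {11, 12} → MIN(grade)=57, ROUND(AVG(grade), 2)=62.5, SUM(grade)=125
  CS101: ids {4, 25} → MIN(grade)=55, ROUND(AVG(grade), 2)=77.5, SUM(grade)=155
  MA110: ids {10, 24, 27} → MIN(grade)=50, ROUND(AVG(grade), 2)=72.67, SUM(grade)=218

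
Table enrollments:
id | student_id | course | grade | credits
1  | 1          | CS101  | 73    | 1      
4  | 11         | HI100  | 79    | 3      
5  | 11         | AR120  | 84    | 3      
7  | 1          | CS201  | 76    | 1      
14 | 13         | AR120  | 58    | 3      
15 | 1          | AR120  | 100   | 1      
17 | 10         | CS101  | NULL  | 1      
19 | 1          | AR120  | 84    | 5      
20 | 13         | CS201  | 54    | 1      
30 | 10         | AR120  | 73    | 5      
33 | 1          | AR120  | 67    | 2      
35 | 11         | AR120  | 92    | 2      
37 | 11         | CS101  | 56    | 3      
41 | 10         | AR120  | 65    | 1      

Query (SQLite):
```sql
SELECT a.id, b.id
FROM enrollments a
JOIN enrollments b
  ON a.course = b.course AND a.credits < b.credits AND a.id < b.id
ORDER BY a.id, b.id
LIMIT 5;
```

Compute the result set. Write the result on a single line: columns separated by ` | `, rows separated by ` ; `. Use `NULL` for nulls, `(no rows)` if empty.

1 | 37 ; 5 | 19 ; 5 | 30 ; 14 | 19 ; 14 | 30

Pairs (a,b) with same course, a.credits < b.credits, a.id < b.id.
course groups: AR120:{5,14,15,19,30,33,35,41} CS101:{1,17,37} CS201:{7,20} HI100:{4}
Ordered by (a.id, b.id); first 5.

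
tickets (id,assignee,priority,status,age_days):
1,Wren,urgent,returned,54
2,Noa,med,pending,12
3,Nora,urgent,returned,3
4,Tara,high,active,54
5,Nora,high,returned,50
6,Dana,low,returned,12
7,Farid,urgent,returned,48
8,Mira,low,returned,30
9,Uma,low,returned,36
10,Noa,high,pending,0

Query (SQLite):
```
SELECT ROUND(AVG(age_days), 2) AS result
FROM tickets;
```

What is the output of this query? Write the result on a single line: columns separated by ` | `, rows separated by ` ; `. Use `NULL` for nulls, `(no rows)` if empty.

29.9

All age_days values: [54, 12, 3, 54, 50, 12, 48, 30, 36, 0].
AVG = 299 / 10 (rounded to 2 dp).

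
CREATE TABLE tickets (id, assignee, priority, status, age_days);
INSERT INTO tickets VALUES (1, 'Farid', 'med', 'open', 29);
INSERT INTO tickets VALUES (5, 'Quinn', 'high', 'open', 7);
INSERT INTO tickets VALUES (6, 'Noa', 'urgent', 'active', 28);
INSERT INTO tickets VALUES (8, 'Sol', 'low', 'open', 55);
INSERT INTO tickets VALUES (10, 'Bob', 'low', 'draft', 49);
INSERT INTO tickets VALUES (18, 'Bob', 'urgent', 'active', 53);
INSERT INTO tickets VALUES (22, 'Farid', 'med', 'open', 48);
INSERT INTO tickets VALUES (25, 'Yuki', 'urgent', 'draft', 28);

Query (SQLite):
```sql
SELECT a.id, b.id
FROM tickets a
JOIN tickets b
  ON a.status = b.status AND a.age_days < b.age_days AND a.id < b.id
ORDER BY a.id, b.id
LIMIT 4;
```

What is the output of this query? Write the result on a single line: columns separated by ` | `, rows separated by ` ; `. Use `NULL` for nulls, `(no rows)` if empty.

Pairs (a,b) with same status, a.age_days < b.age_days, a.id < b.id.
status groups: active:{6,18} draft:{10,25} open:{1,5,8,22}
Ordered by (a.id, b.id); first 4.

1 | 8 ; 1 | 22 ; 5 | 8 ; 5 | 22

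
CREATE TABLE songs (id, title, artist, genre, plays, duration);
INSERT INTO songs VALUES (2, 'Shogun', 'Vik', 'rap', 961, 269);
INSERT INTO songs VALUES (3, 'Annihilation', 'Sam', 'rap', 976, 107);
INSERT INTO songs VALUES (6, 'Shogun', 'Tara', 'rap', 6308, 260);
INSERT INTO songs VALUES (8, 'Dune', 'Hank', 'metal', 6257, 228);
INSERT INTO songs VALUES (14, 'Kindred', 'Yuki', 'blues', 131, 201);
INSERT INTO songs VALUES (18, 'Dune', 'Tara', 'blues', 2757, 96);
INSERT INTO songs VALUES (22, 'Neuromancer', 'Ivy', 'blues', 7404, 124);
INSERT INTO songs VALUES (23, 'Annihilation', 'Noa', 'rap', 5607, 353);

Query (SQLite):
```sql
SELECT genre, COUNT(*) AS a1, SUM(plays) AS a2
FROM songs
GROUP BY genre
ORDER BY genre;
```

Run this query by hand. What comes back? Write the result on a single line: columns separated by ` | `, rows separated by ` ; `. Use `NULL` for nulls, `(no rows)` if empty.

blues | 3 | 10292 ; metal | 1 | 6257 ; rap | 4 | 13852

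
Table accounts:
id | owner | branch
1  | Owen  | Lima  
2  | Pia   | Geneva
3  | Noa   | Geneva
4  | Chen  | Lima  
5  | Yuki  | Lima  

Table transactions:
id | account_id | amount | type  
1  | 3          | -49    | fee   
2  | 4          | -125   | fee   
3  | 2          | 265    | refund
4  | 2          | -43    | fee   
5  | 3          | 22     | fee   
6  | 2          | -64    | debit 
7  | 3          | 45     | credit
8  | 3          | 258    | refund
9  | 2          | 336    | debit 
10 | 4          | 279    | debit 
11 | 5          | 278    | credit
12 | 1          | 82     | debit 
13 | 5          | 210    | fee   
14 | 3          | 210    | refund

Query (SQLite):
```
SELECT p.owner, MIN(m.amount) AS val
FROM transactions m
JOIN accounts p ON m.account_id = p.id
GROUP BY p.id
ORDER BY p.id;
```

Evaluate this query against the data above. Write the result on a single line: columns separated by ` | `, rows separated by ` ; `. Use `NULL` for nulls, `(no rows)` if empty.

Owen | 82 ; Pia | -64 ; Noa | -49 ; Chen | -125 ; Yuki | 210

Join each transactions row to its accounts via account_id.
Group joined rows by accounts.id; compute MIN(m.amount) per group.
  1: ids {12} → MIN(m.amount)=82
  2: ids {3, 4, 6, 9} → MIN(m.amount)=-64
  3: ids {1, 5, 7, 8, 14} → MIN(m.amount)=-49
  4: ids {2, 10} → MIN(m.amount)=-125
  5: ids {11, 13} → MIN(m.amount)=210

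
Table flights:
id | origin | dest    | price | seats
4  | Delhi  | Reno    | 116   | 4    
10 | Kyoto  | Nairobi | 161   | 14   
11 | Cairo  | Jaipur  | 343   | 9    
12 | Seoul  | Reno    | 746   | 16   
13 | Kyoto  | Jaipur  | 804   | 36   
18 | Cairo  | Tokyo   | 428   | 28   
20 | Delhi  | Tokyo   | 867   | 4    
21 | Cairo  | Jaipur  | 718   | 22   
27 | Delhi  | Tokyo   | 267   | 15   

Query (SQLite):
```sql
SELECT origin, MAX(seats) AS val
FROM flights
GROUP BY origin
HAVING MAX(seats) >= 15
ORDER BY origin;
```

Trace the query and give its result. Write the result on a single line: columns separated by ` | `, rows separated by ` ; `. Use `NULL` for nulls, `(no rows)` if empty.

Cairo | 28 ; Delhi | 15 ; Kyoto | 36 ; Seoul | 16

Partition flights by origin; compute MAX(seats) within each group.
HAVING: keep groups where MAX(seats) >= 15.
  Cairo: ids {11, 18, 21} → MAX(seats)=28
  Delhi: ids {4, 20, 27} → MAX(seats)=15
  Kyoto: ids {10, 13} → MAX(seats)=36
  Seoul: ids {12} → MAX(seats)=16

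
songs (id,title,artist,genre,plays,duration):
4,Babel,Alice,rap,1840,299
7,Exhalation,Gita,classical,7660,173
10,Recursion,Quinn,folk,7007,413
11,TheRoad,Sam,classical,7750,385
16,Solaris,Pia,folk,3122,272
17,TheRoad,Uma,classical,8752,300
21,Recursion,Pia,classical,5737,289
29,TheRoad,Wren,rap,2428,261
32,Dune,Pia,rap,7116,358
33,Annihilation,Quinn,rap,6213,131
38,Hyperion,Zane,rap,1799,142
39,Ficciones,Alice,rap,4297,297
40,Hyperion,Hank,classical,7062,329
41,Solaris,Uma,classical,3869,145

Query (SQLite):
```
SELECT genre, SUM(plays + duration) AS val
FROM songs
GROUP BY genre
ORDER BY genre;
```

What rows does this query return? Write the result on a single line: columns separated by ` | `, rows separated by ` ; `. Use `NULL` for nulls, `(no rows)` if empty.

classical | 42451 ; folk | 10814 ; rap | 25181

For each row compute plays + duration.
Group by genre; take SUM of the expression per group.
  classical: ids {7, 11, 17, 21, 40, 41} → SUM(plays + duration)=42451
  folk: ids {10, 16} → SUM(plays + duration)=10814
  rap: ids {4, 29, 32, 33, 38, 39} → SUM(plays + duration)=25181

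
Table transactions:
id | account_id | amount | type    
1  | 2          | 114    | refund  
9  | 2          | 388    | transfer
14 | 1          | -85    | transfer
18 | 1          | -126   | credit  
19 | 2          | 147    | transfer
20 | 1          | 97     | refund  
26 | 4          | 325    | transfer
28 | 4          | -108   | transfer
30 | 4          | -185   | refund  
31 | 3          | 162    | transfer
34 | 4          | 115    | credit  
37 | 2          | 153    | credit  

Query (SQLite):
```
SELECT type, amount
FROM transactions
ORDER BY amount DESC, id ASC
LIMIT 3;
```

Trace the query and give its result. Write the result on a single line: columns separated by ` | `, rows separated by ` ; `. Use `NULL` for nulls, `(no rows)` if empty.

Sort by amount desc, tiebreak id asc: (388, id=9), (325, id=26), (162, id=31), (153, id=37), (147, id=19), (115, id=34) …. Take first 3.

transfer | 388 ; transfer | 325 ; transfer | 162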